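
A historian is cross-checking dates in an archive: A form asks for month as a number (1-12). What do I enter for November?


Calendar month order:
10. October
11. November <--
12. December
November is month number 11

11


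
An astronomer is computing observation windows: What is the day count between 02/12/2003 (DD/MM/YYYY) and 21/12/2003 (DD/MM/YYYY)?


Start date: 2003-12-02
End date: 2003-12-21
Dec 2003: +19 days
Total: 19 days

19


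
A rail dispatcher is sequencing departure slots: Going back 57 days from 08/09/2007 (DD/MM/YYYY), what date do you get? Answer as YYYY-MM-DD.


Start: 2007-09-08
Subtracting 57 days
Days already passed in September: 8
After going back through September: 49 more days to subtract
August 2007: 31 days, 18 remaining
July 2007 has 31 days, need 18
Result: 2007-07-13

2007-07-13


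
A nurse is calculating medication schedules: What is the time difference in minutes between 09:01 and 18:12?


Start time: 09:01 = 541 minutes from midnight
End time: 18:12 = 1092 minutes from midnight
Difference: 1092 - 541 = 551 minutes
That is 9 hours and 11 minutes

551


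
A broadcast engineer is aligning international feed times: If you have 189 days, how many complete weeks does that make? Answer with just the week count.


Total days: 189
Days per week: 7
Division: 189 / 7 = 27 remainder 0
Complete weeks: 27
Remaining days: 0

27


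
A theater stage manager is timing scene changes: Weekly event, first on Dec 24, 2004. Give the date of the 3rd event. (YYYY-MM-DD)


First occurrence: 2004-12-24 (occurrence 1)
Each occurrence is 7 days after the previous.
Occurrence 3 is 2 weeks after the first.
2 weeks = 14 days
2004-12-24 + 14 days = 2005-01-07

2005-01-07


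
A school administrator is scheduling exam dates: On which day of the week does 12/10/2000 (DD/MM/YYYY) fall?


Date: 2000-10-12
January 1, 2000 is a Saturday
Day of year: 286
Offset from Jan 1: 285 days
285 mod 7 = 5
Result: Thursday

Thursday


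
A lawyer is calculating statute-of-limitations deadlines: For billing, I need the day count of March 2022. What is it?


Month: March
Year: 2022
March is a 31-day month
Total: 31 days

31


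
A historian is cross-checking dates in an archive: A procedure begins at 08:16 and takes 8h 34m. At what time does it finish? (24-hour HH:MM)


Start time: 08:16
Adding: 8 hours 34 minutes
Minutes: 16 + 34 = 50
Hours: 8 + 8 + 0 = 16
Result: 16:50

16:50


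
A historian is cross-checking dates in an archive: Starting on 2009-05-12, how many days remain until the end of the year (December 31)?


Start: May 12, 2009
End: December 31, 2009
Days left in May: 19
June: 30
July: 31
August: 31
September: 30
... plus remaining months
Sum of remaining months: 214
Total: 19 + 214 = 233

233


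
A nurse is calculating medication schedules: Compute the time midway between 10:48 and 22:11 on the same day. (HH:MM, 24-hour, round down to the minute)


Start time: 10:48 = 648 minutes from midnight
End time: 22:11 = 1331 minutes from midnight
Sum: 648 + 1331 = 1979
Midpoint: 1979 / 2 = 989 minutes
Convert: 989 / 60 = 16 hours, 29 minutes
Result: 16:29

16:29


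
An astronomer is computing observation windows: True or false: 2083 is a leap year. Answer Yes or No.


Year: 2083
Divisible by 4? 2083 / 4 = 520.75 -> No
Not divisible by 4, so NOT a leap year

No


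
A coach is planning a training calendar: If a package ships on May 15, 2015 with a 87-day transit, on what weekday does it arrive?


Start: 2015-05-15 (Friday)
Step 1 - find target date: add 87 days
  2015-05-15 + 87 days = 2015-08-10
Step 2 - day of week:
  87 mod 7 = 3
  Friday + 3 days -> Monday
Result: Monday (2015-08-10)

Monday


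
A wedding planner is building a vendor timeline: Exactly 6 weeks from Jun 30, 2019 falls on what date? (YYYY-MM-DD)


Start: 2019-06-30
Weeks to add: 6
Convert to days: 6 x 7 = 42 days
Add 42 days to 2019-06-30
Result: 2019-08-11

2019-08-11


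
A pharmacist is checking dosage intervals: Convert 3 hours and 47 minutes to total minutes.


Hours: 3
Minutes: 47
Convert hours to minutes: 3 x 60 = 180
Add remaining minutes: 180 + 47 = 227

227


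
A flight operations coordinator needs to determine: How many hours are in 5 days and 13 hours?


Days: 5
Extra hours: 13
Hours per day: 24
Days to hours: 5 x 24 = 120
Total: 120 + 13 = 133

133


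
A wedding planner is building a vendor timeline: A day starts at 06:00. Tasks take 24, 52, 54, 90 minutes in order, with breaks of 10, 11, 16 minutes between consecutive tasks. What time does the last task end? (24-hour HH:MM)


Start: 06:00 = 360 min from midnight
  after task 1 (24 min): 06:24
  after break (10 min): 06:34
  after task 2 (52 min): 07:26
  after break (11 min): 07:37
  after task 3 (54 min): 08:31
  after break (16 min): 08:47
  after task 4 (90 min): 10:17
Total elapsed: 257 minutes
End time: 10:17

10:17


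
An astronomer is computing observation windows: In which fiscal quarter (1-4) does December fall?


Month: December (month 12)
Q1: January-March (months 1-3)
Q2: April-June (months 4-6)
Q3: July-September (months 7-9)
Q4: October-December (months 10-12)
Month 12 falls in Q4

4


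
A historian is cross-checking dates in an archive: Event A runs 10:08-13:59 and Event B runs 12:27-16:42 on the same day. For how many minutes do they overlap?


Interval A: [608, 839] minutes from midnight
Interval B: [747, 1002] minutes from midnight
Overlap start = max(608, 747) = 747
Overlap end = min(839, 1002) = 839
Overlap = 839 - 747 = 92 minutes

92


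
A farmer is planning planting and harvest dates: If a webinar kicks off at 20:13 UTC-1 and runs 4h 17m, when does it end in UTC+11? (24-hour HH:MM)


Start: 20:13 in UTC-1
Step 1 - add duration:
  minutes: 13 + 17 = 30
  hours: 20 + 4 + 0 = 24
  end in UTC-1: 00:30
Step 2 - convert UTC-1 -> UTC+11:
  offset difference: 11 - (-1) = 12 hours
  0 + (12) = 12 -> mod 24 = 12
Result: 12:30 in UTC+11

12:30


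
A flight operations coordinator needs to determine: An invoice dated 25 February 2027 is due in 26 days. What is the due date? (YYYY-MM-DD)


Start: 2027-02-25
Adding 26 days
Days remaining in February: 3
After February: 23 days still to add
March 2027 has 31 days, need 23
Result: 2027-03-23

2027-03-23


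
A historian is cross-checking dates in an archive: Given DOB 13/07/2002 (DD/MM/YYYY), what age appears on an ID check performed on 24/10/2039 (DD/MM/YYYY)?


Birth: 2002-07-13
Reference: 2039-10-24
Year difference: 2039 - 2002 = 37
Has birthday (07-13) occurred by 10-24? Yes
Age in full years: 37

37


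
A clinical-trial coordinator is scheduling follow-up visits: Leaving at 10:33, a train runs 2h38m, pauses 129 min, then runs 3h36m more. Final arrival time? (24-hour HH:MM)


Depart: 10:33
Leg 1: +158 min -> 13:11
Layover: +129 min -> 15:20
Leg 2: +216 min -> 18:56
Total travel: 503 minutes = 8h 23m
Arrival: 18:56

18:56


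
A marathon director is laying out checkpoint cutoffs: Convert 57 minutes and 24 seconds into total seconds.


Minutes: 57
Seconds: 24
Convert minutes to seconds: 57 x 60 = 3420
Add remaining seconds: 3420 + 24 = 3444

3444


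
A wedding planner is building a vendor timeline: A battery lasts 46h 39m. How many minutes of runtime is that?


Hours: 46
Extra minutes: 39
Minutes per hour: 60
Hours to minutes: 46 x 60 = 2760
Total: 2760 + 39 = 2799

2799


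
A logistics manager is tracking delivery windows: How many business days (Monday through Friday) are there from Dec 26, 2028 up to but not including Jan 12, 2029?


Start: 2028-12-26 (Tuesday)
End (exclusive): 2029-01-12 (Friday)
Total calendar days: 17
Full weeks: 17 // 7 = 2 -> 10 weekdays
Remaining 3 days starting on Tuesday:
  Tue(w), Wed(w), Thu(w) -> 3 weekdays
Total business days: 10 + 3 = 13

13


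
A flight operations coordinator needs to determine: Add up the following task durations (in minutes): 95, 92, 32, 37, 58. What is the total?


Durations: 95, 92, 32, 37, 58
Running sum: 95
+ 92 = 187
+ 32 = 219
+ 37 = 256
+ 58 = 314
Total duration: 314 minutes
That is 5 hours and 14 minutes

314


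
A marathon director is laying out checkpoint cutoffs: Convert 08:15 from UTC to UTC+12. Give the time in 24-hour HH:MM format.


Local time: 08:15 at UTC (offset 0h)
Target zone: UTC+12 (offset 12h)
Difference: 12 - (0) = 12 hours
Calculation: 8 + (12) = 20
Result: 20:15

20:15


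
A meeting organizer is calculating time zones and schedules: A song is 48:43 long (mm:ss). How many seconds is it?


Minutes: 48
Extra seconds: 43
Seconds per minute: 60
Minutes to seconds: 48 x 60 = 2880
Total: 2880 + 43 = 2923

2923


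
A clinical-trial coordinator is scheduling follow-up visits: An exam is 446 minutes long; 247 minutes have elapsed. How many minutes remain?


Total budget: 446 minutes
Time used: 247 minutes
Remaining: 446 - 247 = 199 minutes
Percent used: 55.4%
Percent remaining: 44.6%

199


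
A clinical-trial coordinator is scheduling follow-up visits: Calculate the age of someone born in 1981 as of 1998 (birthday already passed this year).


Birth year: 1981
Current year: 1998
Age = current year - birth year
Age = 1998 - 1981 = 17

17


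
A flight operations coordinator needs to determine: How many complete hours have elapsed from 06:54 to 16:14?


Start: 06:54
End: 16:14
Hour difference: 16 - 6 = 10 hours
Minute difference: 14 - 54 = -40 minutes
Total minutes: 560
Complete hours: 560 / 60 = 9 (remainder 20)

9


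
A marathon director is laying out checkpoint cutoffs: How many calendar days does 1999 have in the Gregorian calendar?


Year: 1999
Check leap year rules:
Divisible by 4? No
1999 is not a leap year
Days: 365

365


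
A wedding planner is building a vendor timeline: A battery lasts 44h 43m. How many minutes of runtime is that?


Hours: 44
Extra minutes: 43
Minutes per hour: 60
Hours to minutes: 44 x 60 = 2640
Total: 2640 + 43 = 2683

2683


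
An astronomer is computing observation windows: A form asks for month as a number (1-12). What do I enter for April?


Calendar month order:
3. March
4. April <--
5. May
April is month number 4

4


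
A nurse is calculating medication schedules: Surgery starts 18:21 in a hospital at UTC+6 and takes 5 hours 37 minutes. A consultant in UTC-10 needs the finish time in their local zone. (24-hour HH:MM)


Start: 18:21 in UTC+6
Step 1 - add duration:
  minutes: 21 + 37 = 58
  hours: 18 + 5 + 0 = 23
  end in UTC+6: 23:58
Step 2 - convert UTC+6 -> UTC-10:
  offset difference: -10 - (6) = -16 hours
  23 + (-16) = 7 -> mod 24 = 7
Result: 07:58 in UTC-10

07:58


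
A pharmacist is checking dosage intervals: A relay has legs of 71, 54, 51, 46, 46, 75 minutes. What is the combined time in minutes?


Durations: 71, 54, 51, 46, 46, 75
Running sum: 71
+ 54 = 125
+ 51 = 176
+ 46 = 222
+ 46 = 268
+ 75 = 343
Total duration: 343 minutes
That is 5 hours and 43 minutes

343


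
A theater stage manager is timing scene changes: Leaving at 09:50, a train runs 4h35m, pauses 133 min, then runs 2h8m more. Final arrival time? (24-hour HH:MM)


Depart: 09:50
Leg 1: +275 min -> 14:25
Layover: +133 min -> 16:38
Leg 2: +128 min -> 18:46
Total travel: 536 minutes = 8h 56m
Arrival: 18:46

18:46


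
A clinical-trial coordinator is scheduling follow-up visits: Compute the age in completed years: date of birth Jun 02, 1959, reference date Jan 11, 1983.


Birth: 1959-06-02
Reference: 1983-01-11
Year difference: 1983 - 1959 = 24
Has birthday (06-02) occurred by 01-11? No
Birthday not yet reached this year -> subtract 1
Age in full years: 23

23


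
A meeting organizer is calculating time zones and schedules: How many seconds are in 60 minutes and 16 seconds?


Minutes: 60
Seconds: 16
Convert minutes to seconds: 60 x 60 = 3600
Add remaining seconds: 3600 + 16 = 3616

3616


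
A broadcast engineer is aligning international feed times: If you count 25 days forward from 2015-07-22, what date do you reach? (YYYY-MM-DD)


Start: 2015-07-22
Adding 25 days
Days remaining in July: 9
After July: 16 days still to add
August 2015 has 31 days, need 16
Result: 2015-08-16

2015-08-16


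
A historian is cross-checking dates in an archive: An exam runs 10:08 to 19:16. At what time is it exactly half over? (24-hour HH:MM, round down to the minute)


Start time: 10:08 = 608 minutes from midnight
End time: 19:16 = 1156 minutes from midnight
Sum: 608 + 1156 = 1764
Midpoint: 1764 / 2 = 882 minutes
Convert: 882 / 60 = 14 hours, 42 minutes
Result: 14:42

14:42


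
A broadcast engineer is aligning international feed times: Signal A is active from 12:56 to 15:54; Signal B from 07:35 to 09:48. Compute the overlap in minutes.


Interval A: [776, 954] minutes from midnight
Interval B: [455, 588] minutes from midnight
Overlap start = max(776, 455) = 776
Overlap end = min(954, 588) = 588
End <= start, so the intervals do not overlap: 0 minutes

0


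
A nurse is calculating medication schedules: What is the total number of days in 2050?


Year: 2050
Check leap year rules:
Divisible by 4? No
2050 is not a leap year
Days: 365

365


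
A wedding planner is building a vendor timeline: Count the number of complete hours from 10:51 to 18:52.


Start: 10:51
End: 18:52
Hour difference: 18 - 10 = 8 hours
Minute difference: 52 - 51 = 1 minutes
Total minutes: 481
Complete hours: 481 / 60 = 8 (remainder 1)

8


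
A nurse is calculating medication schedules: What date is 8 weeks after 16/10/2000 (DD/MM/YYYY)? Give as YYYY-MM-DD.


Start: 2000-10-16
Weeks to add: 8
Convert to days: 8 x 7 = 56 days
Add 56 days to 2000-10-16
Result: 2000-12-11

2000-12-11


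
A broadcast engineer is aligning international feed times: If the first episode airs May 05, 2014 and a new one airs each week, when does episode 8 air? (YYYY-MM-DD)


First occurrence: 2014-05-05 (occurrence 1)
Each occurrence is 7 days after the previous.
Occurrence 8 is 7 weeks after the first.
7 weeks = 49 days
2014-05-05 + 49 days = 2014-06-23

2014-06-23


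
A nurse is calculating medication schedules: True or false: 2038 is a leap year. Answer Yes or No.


Year: 2038
Divisible by 4? 2038 / 4 = 509.5 -> No
Not divisible by 4, so NOT a leap year

No


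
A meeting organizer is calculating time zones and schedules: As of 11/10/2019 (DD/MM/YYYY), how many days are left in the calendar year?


Start: October 11, 2019
End: December 31, 2019
Days left in October: 20
November: 30
December: 31
Sum of remaining months: 61
Total: 20 + 61 = 81

81


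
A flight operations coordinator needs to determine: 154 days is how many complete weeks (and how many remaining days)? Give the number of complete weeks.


Total days: 154
Days per week: 7
Division: 154 / 7 = 22 remainder 0
Complete weeks: 22
Remaining days: 0

22


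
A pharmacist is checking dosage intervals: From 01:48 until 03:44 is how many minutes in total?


Start time: 01:48 = 108 minutes from midnight
End time: 03:44 = 224 minutes from midnight
Difference: 224 - 108 = 116 minutes
That is 1 hours and 56 minutes

116


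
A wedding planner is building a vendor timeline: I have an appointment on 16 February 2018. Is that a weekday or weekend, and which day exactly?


Date: 2018-02-16
January 1, 2018 is a Monday
Day of year: 47
Offset from Jan 1: 46 days
46 mod 7 = 4
Result: Friday

Friday


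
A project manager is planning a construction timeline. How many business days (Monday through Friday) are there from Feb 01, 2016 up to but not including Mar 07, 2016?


Start: 2016-02-01 (Monday)
End (exclusive): 2016-03-07 (Monday)
Total calendar days: 35
Full weeks: 35 // 7 = 5 -> 25 weekdays
Remaining 0 days starting on Monday:
Total business days: 25 + 0 = 25

25


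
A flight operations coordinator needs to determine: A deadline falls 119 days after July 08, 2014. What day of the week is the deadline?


Start: 2014-07-08 (Tuesday)
Step 1 - find target date: add 119 days
  2014-07-08 + 119 days = 2014-11-04
Step 2 - day of week:
  119 mod 7 = 0
  Tuesday + 0 days -> Tuesday
Result: Tuesday (2014-11-04)

Tuesday


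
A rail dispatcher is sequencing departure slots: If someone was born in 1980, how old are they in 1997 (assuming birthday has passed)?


Birth year: 1980
Current year: 1997
Age = current year - birth year
Age = 1997 - 1980 = 17

17


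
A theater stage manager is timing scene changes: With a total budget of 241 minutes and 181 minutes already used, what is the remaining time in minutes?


Total budget: 241 minutes
Time used: 181 minutes
Remaining: 241 - 181 = 60 minutes
Percent used: 75.1%
Percent remaining: 24.9%

60


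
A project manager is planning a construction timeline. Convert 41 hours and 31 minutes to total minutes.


Hours: 41
Minutes: 31
Convert hours to minutes: 41 x 60 = 2460
Add remaining minutes: 2460 + 31 = 2491

2491


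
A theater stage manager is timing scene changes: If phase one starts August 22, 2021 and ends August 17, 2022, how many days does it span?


Start date: 2021-08-22
End date: 2022-08-17
Aug 2021: +10 days
Sep 2021: +30 days
Oct 2021: +31 days
... (10 more months)
Total: 360 days

360


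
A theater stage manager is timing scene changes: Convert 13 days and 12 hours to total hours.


Days: 13
Extra hours: 12
Hours per day: 24
Days to hours: 13 x 24 = 312
Total: 312 + 12 = 324

324


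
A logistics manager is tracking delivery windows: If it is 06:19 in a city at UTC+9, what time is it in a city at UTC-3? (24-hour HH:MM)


Local time: 06:19 at UTC+9 (offset 9h)
Target zone: UTC-3 (offset -3h)
Difference: -3 - (9) = -12 hours
Calculation: 6 + (-12) = -6
Wraparound: (-6) mod 24 = 18
Result: 18:19

18:19


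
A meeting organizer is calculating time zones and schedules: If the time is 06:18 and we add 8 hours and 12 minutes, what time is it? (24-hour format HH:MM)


Start time: 06:18
Adding: 8 hours 12 minutes
Minutes: 18 + 12 = 30
Hours: 6 + 8 + 0 = 14
Result: 14:30

14:30


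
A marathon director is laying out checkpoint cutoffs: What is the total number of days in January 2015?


Month: January
Year: 2015
January is a 31-day month
Total: 31 days

31


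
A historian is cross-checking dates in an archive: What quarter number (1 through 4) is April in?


Month: April (month 4)
Q1: January-March (months 1-3)
Q2: April-June (months 4-6)
Q3: July-September (months 7-9)
Q4: October-December (months 10-12)
Month 4 falls in Q2

2


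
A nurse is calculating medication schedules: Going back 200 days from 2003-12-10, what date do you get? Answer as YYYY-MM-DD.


Start: 2003-12-10
Subtracting 200 days
Days already passed in December: 10
After going back through December: 190 more days to subtract
November 2003: 30 days, 160 remaining
October 2003: 31 days, 129 remaining
September 2003: 30 days, 99 remaining
August 2003: 31 days, 68 remaining
Result: 2003-05-24

2003-05-24


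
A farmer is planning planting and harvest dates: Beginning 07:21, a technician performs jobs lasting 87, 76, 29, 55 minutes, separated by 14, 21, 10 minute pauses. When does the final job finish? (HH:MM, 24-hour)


Start: 07:21 = 441 min from midnight
  after task 1 (87 min): 08:48
  after break (14 min): 09:02
  after task 2 (76 min): 10:18
  after break (21 min): 10:39
  after task 3 (29 min): 11:08
  after break (10 min): 11:18
  after task 4 (55 min): 12:13
Total elapsed: 292 minutes
End time: 12:13

12:13


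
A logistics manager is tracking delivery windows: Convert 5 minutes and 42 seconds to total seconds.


Minutes: 5
Extra seconds: 42
Seconds per minute: 60
Minutes to seconds: 5 x 60 = 300
Total: 300 + 42 = 342

342


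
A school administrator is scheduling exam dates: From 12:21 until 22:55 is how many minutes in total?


Start time: 12:21 = 741 minutes from midnight
End time: 22:55 = 1375 minutes from midnight
Difference: 1375 - 741 = 634 minutes
That is 10 hours and 34 minutes

634


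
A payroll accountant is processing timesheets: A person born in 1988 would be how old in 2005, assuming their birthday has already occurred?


Birth year: 1988
Current year: 2005
Age = current year - birth year
Age = 2005 - 1988 = 17

17


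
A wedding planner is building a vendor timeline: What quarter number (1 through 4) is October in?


Month: October (month 10)
Q1: January-March (months 1-3)
Q2: April-June (months 4-6)
Q3: July-September (months 7-9)
Q4: October-December (months 10-12)
Month 10 falls in Q4

4


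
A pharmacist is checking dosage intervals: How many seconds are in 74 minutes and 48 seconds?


Minutes: 74
Seconds: 48
Convert minutes to seconds: 74 x 60 = 4440
Add remaining seconds: 4440 + 48 = 4488

4488


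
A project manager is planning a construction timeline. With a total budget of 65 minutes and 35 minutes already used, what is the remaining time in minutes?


Total budget: 65 minutes
Time used: 35 minutes
Remaining: 65 - 35 = 30 minutes
Percent used: 53.8%
Percent remaining: 46.2%

30


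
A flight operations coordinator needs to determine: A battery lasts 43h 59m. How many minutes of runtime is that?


Hours: 43
Extra minutes: 59
Minutes per hour: 60
Hours to minutes: 43 x 60 = 2580
Total: 2580 + 59 = 2639

2639


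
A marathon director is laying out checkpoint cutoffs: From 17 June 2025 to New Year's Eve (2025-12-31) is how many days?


Start: June 17, 2025
End: December 31, 2025
Days left in June: 13
July: 31
August: 31
September: 30
October: 31
... plus remaining months
Sum of remaining months: 184
Total: 13 + 184 = 197

197


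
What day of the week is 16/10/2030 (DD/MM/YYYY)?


Date: 2030-10-16
January 1, 2030 is a Tuesday
Day of year: 289
Offset from Jan 1: 288 days
288 mod 7 = 1
Result: Wednesday

Wednesday


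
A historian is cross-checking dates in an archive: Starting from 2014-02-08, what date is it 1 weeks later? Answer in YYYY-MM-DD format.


Start: 2014-02-08
Weeks to add: 1
Convert to days: 1 x 7 = 7 days
Add 7 days to 2014-02-08
Result: 2014-02-15

2014-02-15


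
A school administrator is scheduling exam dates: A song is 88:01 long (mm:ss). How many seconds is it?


Minutes: 88
Extra seconds: 1
Seconds per minute: 60
Minutes to seconds: 88 x 60 = 5280
Total: 5280 + 1 = 5281

5281


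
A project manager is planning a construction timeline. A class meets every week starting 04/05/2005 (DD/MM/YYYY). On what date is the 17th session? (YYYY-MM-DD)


First occurrence: 2005-05-04 (occurrence 1)
Each occurrence is 7 days after the previous.
Occurrence 17 is 16 weeks after the first.
16 weeks = 112 days
2005-05-04 + 112 days = 2005-08-24

2005-08-24


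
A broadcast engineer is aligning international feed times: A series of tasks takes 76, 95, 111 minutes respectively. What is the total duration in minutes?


Durations: 76, 95, 111
Running sum: 76
+ 95 = 171
+ 111 = 282
Total duration: 282 minutes
That is 4 hours and 42 minutes

282


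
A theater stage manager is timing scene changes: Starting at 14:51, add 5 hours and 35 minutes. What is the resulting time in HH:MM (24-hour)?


Start time: 14:51
Adding: 5 hours 35 minutes
Minutes: 51 + 35 = 86
Minute overflow: 86 >= 60, so carry 1 hour, minutes = 26
Hours: 14 + 5 + 1 = 20
Result: 20:26

20:26


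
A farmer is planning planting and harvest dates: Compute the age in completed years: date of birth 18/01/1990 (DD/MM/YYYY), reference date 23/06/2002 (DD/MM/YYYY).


Birth: 1990-01-18
Reference: 2002-06-23
Year difference: 2002 - 1990 = 12
Has birthday (01-18) occurred by 06-23? Yes
Age in full years: 12

12


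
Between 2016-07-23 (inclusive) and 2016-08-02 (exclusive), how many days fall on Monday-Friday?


Start: 2016-07-23 (Saturday)
End (exclusive): 2016-08-02 (Tuesday)
Total calendar days: 10
Full weeks: 10 // 7 = 1 -> 5 weekdays
Remaining 3 days starting on Saturday:
  Sat(-), Sun(-), Mon(w) -> 1 weekdays
Total business days: 5 + 1 = 6

6


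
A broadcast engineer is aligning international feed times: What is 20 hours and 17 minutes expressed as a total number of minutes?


Hours: 20
Minutes: 17
Convert hours to minutes: 20 x 60 = 1200
Add remaining minutes: 1200 + 17 = 1217

1217


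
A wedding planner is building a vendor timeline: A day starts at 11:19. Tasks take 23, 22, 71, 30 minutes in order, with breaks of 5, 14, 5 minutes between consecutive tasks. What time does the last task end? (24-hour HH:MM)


Start: 11:19 = 679 min from midnight
  after task 1 (23 min): 11:42
  after break (5 min): 11:47
  after task 2 (22 min): 12:09
  after break (14 min): 12:23
  after task 3 (71 min): 13:34
  after break (5 min): 13:39
  after task 4 (30 min): 14:09
Total elapsed: 170 minutes
End time: 14:09

14:09


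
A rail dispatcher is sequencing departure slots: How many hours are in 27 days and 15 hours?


Days: 27
Extra hours: 15
Hours per day: 24
Days to hours: 27 x 24 = 648
Total: 648 + 15 = 663

663


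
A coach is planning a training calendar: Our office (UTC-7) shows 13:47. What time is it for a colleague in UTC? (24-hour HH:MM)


Local time: 13:47 at UTC-7 (offset -7h)
Target zone: UTC (offset 0h)
Difference: 0 - (-7) = 7 hours
Calculation: 13 + (7) = 20
Result: 20:47

20:47


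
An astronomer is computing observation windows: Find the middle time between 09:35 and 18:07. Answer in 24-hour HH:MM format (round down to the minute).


Start time: 09:35 = 575 minutes from midnight
End time: 18:07 = 1087 minutes from midnight
Sum: 575 + 1087 = 1662
Midpoint: 1662 / 2 = 831 minutes
Convert: 831 / 60 = 13 hours, 51 minutes
Result: 13:51

13:51


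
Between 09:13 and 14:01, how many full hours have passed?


Start: 09:13
End: 14:01
Hour difference: 14 - 9 = 5 hours
Minute difference: 1 - 13 = -12 minutes
Total minutes: 288
Complete hours: 288 / 60 = 4 (remainder 48)

4


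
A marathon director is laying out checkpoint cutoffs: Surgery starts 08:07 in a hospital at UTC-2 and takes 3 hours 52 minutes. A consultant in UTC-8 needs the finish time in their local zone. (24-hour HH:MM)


Start: 08:07 in UTC-2
Step 1 - add duration:
  minutes: 7 + 52 = 59
  hours: 8 + 3 + 0 = 11
  end in UTC-2: 11:59
Step 2 - convert UTC-2 -> UTC-8:
  offset difference: -8 - (-2) = -6 hours
  11 + (-6) = 5 -> mod 24 = 5
Result: 05:59 in UTC-8

05:59


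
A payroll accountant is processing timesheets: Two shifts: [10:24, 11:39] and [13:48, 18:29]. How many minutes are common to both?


Interval A: [624, 699] minutes from midnight
Interval B: [828, 1109] minutes from midnight
Overlap start = max(624, 828) = 828
Overlap end = min(699, 1109) = 699
End <= start, so the intervals do not overlap: 0 minutes

0


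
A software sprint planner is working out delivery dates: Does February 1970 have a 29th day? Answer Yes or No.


Year: 1970
Divisible by 4? 1970 / 4 = 492.5 -> No
Not divisible by 4, so NOT a leap year

No


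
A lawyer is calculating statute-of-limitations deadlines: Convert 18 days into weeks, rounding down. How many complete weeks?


Total days: 18
Days per week: 7
Division: 18 / 7 = 2 remainder 4
Complete weeks: 2
Remaining days: 4

2


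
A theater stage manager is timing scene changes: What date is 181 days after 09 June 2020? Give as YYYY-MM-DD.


Start: 2020-06-09
Adding 181 days
Days remaining in June: 21
After June: 160 days still to add
July 2020: 31 days, 129 remaining
August 2020: 31 days, 98 remaining
September 2020: 30 days, 68 remaining
October 2020: 31 days, 37 remaining
Result: 2020-12-07

2020-12-07


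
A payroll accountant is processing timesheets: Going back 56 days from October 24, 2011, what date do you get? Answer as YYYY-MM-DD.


Start: 2011-10-24
Subtracting 56 days
Days already passed in October: 24
After going back through October: 32 more days to subtract
September 2011: 30 days, 2 remaining
August 2011 has 31 days, need 2
Result: 2011-08-29

2011-08-29


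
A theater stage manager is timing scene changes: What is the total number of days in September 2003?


Month: September
Year: 2003
September is a 30-day month
Total: 30 days

30


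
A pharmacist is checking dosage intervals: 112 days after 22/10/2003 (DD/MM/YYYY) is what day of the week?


Start: 2003-10-22 (Wednesday)
Step 1 - find target date: add 112 days
  2003-10-22 + 112 days = 2004-02-11
Step 2 - day of week:
  112 mod 7 = 0
  Wednesday + 0 days -> Wednesday
Result: Wednesday (2004-02-11)

Wednesday


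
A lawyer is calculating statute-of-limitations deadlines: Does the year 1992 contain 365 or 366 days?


Year: 1992
Check leap year rules:
Divisible by 4? Yes
Divisible by 100? No
1992 is a leap year
Days: 366

366


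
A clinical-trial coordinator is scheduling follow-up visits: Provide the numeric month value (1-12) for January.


Calendar month order:
1. January <--
2. February
January is month number 1

1


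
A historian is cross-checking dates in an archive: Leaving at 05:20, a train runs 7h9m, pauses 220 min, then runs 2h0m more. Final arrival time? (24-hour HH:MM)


Depart: 05:20
Leg 1: +429 min -> 12:29
Layover: +220 min -> 16:09
Leg 2: +120 min -> 18:09
Total travel: 769 minutes = 12h 49m
Arrival: 18:09

18:09


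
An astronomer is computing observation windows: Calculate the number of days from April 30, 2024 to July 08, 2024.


Start date: 2024-04-30
End date: 2024-07-08
Apr 2024: +1 days
May 2024: +31 days
Jun 2024: +30 days
Jul 2024: +7 days
Total: 69 days

69


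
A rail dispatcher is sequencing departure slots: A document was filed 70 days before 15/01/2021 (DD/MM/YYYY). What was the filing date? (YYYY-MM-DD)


Start: 2021-01-15
Subtracting 70 days
Days already passed in January: 15
After going back through January: 55 more days to subtract
December 2020: 31 days, 24 remaining
November 2020 has 30 days, need 24
Result: 2020-11-06

2020-11-06


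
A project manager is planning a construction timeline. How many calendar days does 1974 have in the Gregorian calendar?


Year: 1974
Check leap year rules:
Divisible by 4? No
1974 is not a leap year
Days: 365

365


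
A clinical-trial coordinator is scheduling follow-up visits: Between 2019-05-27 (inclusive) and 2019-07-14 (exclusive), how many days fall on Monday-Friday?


Start: 2019-05-27 (Monday)
End (exclusive): 2019-07-14 (Sunday)
Total calendar days: 48
Full weeks: 48 // 7 = 6 -> 30 weekdays
Remaining 6 days starting on Monday:
  Mon(w), Tue(w), Wed(w), Thu(w), Fri(w), Sat(-) -> 5 weekdays
Total business days: 30 + 5 = 35

35


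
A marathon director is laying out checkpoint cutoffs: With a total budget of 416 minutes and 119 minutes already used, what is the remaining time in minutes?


Total budget: 416 minutes
Time used: 119 minutes
Remaining: 416 - 119 = 297 minutes
Percent used: 28.6%
Percent remaining: 71.4%

297


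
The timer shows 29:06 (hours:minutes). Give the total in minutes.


Hours: 29
Minutes: 6
Convert hours to minutes: 29 x 60 = 1740
Add remaining minutes: 1740 + 6 = 1746

1746


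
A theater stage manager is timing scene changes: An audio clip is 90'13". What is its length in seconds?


Minutes: 90
Seconds: 13
Convert minutes to seconds: 90 x 60 = 5400
Add remaining seconds: 5400 + 13 = 5413

5413


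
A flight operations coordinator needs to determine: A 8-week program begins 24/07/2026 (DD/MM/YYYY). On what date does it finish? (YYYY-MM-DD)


Start: 2026-07-24
Weeks to add: 8
Convert to days: 8 x 7 = 56 days
Add 56 days to 2026-07-24
Result: 2026-09-18

2026-09-18


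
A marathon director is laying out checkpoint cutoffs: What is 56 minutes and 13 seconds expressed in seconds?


Minutes: 56
Extra seconds: 13
Seconds per minute: 60
Minutes to seconds: 56 x 60 = 3360
Total: 3360 + 13 = 3373

3373


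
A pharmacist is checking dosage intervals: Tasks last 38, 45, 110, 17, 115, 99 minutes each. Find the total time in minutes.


Durations: 38, 45, 110, 17, 115, 99
Running sum: 38
+ 45 = 83
+ 110 = 193
+ 17 = 210
+ 115 = 325
+ 99 = 424
Total duration: 424 minutes
That is 7 hours and 4 minutes

424


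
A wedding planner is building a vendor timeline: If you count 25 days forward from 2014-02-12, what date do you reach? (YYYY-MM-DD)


Start: 2014-02-12
Adding 25 days
Days remaining in February: 16
After February: 9 days still to add
March 2014 has 31 days, need 9
Result: 2014-03-09

2014-03-09


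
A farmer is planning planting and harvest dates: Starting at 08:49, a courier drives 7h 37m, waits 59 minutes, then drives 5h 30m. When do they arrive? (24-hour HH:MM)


Depart: 08:49
Leg 1: +457 min -> 16:26
Layover: +59 min -> 17:25
Leg 2: +330 min -> 22:55
Total travel: 846 minutes = 14h 6m
Arrival: 22:55

22:55


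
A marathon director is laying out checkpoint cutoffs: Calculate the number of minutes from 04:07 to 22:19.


Start time: 04:07 = 247 minutes from midnight
End time: 22:19 = 1339 minutes from midnight
Difference: 1339 - 247 = 1092 minutes
That is 18 hours and 12 minutes

1092


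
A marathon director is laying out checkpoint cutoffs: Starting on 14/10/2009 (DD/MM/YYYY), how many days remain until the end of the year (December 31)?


Start: October 14, 2009
End: December 31, 2009
Days left in October: 17
November: 30
December: 31
Sum of remaining months: 61
Total: 17 + 61 = 78

78


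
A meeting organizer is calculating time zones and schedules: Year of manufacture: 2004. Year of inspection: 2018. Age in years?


Birth year: 2004
Current year: 2018
Age = current year - birth year
Age = 2018 - 2004 = 14

14


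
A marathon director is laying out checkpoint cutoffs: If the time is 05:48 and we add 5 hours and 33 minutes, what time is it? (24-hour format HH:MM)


Start time: 05:48
Adding: 5 hours 33 minutes
Minutes: 48 + 33 = 81
Minute overflow: 81 >= 60, so carry 1 hour, minutes = 21
Hours: 5 + 5 + 1 = 11
Result: 11:21

11:21


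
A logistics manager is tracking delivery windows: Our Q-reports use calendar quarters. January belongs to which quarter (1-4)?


Month: January (month 1)
Q1: January-March (months 1-3)
Q2: April-June (months 4-6)
Q3: July-September (months 7-9)
Q4: October-December (months 10-12)
Month 1 falls in Q1

1


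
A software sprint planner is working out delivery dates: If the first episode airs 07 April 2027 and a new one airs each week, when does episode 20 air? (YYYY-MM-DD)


First occurrence: 2027-04-07 (occurrence 1)
Each occurrence is 7 days after the previous.
Occurrence 20 is 19 weeks after the first.
19 weeks = 133 days
2027-04-07 + 133 days = 2027-08-18

2027-08-18


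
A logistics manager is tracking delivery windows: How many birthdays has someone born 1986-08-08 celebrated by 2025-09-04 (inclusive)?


Birth: 1986-08-08
Reference: 2025-09-04
Year difference: 2025 - 1986 = 39
Has birthday (08-08) occurred by 09-04? Yes
Age in full years: 39

39


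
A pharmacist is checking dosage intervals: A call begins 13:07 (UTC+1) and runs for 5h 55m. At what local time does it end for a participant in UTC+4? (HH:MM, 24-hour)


Start: 13:07 in UTC+1
Step 1 - add duration:
  minutes: 7 + 55 = 62 (carry 1h)
  hours: 13 + 5 + 1 = 19
  end in UTC+1: 19:02
Step 2 - convert UTC+1 -> UTC+4:
  offset difference: 4 - (1) = 3 hours
  19 + (3) = 22 -> mod 24 = 22
Result: 22:02 in UTC+4

22:02


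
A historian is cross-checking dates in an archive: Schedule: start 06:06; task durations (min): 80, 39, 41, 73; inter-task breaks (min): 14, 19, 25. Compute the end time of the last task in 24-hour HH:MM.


Start: 06:06 = 366 min from midnight
  after task 1 (80 min): 07:26
  after break (14 min): 07:40
  after task 2 (39 min): 08:19
  after break (19 min): 08:38
  after task 3 (41 min): 09:19
  after break (25 min): 09:44
  after task 4 (73 min): 10:57
Total elapsed: 291 minutes
End time: 10:57

10:57


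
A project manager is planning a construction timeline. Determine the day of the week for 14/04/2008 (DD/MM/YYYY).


Date: 2008-04-14
January 1, 2008 is a Tuesday
Day of year: 105
Offset from Jan 1: 104 days
104 mod 7 = 6
Result: Monday

Monday


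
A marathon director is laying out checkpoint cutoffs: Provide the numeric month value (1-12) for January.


Calendar month order:
1. January <--
2. February
January is month number 1

1


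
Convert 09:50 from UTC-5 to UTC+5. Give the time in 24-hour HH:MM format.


Local time: 09:50 at UTC-5 (offset -5h)
Target zone: UTC+5 (offset 5h)
Difference: 5 - (-5) = 10 hours
Calculation: 9 + (10) = 19
Result: 19:50

19:50


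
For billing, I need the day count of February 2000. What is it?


Month: February
Year: 2000
2000 is a leap year
February has 29 days
Total: 29 days

29


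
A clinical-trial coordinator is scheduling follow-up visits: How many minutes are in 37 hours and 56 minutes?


Hours: 37
Extra minutes: 56
Minutes per hour: 60
Hours to minutes: 37 x 60 = 2220
Total: 2220 + 56 = 2276

2276


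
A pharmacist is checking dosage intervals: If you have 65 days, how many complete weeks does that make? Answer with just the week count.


Total days: 65
Days per week: 7
Division: 65 / 7 = 9 remainder 2
Complete weeks: 9
Remaining days: 2

9


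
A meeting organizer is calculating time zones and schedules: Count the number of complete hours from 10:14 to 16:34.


Start: 10:14
End: 16:34
Hour difference: 16 - 10 = 6 hours
Minute difference: 34 - 14 = 20 minutes
Total minutes: 380
Complete hours: 380 / 60 = 6 (remainder 20)

6


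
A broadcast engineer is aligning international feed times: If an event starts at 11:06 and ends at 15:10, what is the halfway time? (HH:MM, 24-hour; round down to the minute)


Start time: 11:06 = 666 minutes from midnight
End time: 15:10 = 910 minutes from midnight
Sum: 666 + 910 = 1576
Midpoint: 1576 / 2 = 788 minutes
Convert: 788 / 60 = 13 hours, 8 minutes
Result: 13:08

13:08


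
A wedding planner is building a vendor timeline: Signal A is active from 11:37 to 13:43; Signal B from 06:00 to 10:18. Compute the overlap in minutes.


Interval A: [697, 823] minutes from midnight
Interval B: [360, 618] minutes from midnight
Overlap start = max(697, 360) = 697
Overlap end = min(823, 618) = 618
End <= start, so the intervals do not overlap: 0 minutes

0


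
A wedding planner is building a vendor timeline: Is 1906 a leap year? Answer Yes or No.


Year: 1906
Divisible by 4? 1906 / 4 = 476.5 -> No
Not divisible by 4, so NOT a leap year

No


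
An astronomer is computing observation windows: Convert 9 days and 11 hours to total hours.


Days: 9
Extra hours: 11
Hours per day: 24
Days to hours: 9 x 24 = 216
Total: 216 + 11 = 227

227


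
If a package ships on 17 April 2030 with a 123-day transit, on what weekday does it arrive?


Start: 2030-04-17 (Wednesday)
Step 1 - find target date: add 123 days
  2030-04-17 + 123 days = 2030-08-18
Step 2 - day of week:
  123 mod 7 = 4
  Wednesday + 4 days -> Sunday
Result: Sunday (2030-08-18)

Sunday


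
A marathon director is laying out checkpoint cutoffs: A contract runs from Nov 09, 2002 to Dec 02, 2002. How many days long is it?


Start date: 2002-11-09
End date: 2002-12-02
Nov 2002: +22 days
Dec 2002: +1 days
Total: 23 days

23


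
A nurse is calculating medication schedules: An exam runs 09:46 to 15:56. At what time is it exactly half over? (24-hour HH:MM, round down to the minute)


Start time: 09:46 = 586 minutes from midnight
End time: 15:56 = 956 minutes from midnight
Sum: 586 + 956 = 1542
Midpoint: 1542 / 2 = 771 minutes
Convert: 771 / 60 = 12 hours, 51 minutes
Result: 12:51

12:51


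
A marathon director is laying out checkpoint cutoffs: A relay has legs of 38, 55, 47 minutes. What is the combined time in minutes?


Durations: 38, 55, 47
Running sum: 38
+ 55 = 93
+ 47 = 140
Total duration: 140 minutes
That is 2 hours and 20 minutes

140


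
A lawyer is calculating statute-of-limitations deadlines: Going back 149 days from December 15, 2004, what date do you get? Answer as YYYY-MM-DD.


Start: 2004-12-15
Subtracting 149 days
Days already passed in December: 15
After going back through December: 134 more days to subtract
November 2004: 30 days, 104 remaining
October 2004: 31 days, 73 remaining
September 2004: 30 days, 43 remaining
August 2004: 31 days, 12 remaining
Result: 2004-07-19

2004-07-19
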